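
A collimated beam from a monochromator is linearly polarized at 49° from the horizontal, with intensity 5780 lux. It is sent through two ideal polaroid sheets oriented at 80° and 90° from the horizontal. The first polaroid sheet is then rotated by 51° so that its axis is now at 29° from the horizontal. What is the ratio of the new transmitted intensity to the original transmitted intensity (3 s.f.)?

I_new/I_old ≈ 0.291

Before rotation:
By Malus's law, I₁ = I₀ cos²(80° − 49°) = I₀ cos²(31°) = 0.7347 I₀.
I₂ = I₁ cos²(90° − 80°) = 0.7347 I₀ · cos²(10°) = 0.7126 I₀.
After rotation:
I₁ = I₀ cos²(29° − 49°) = I₀ cos²(20°) = 0.883 I₀.
I₂ = I₁ cos²(90° − 29°) = 0.883 I₀ · cos²(61°) = 0.2075 I₀.
Ratio = 0.2075 / 0.7126 = 0.2913.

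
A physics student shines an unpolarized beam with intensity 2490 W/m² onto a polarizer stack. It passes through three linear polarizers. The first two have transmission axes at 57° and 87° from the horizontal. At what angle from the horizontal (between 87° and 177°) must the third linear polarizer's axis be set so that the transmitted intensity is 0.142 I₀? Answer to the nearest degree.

θ ≈ 139°

Unpolarized light through the first polarizer → I₁ = ½ I₀, now polarized at 57°.
I₂ = I₁ cos²(87° − 57°) = 0.5 I₀ · cos²(30°) = 0.375 I₀.
Need I₃/I₀ = 0.142, so cos²(θ − 87°) = 0.142 / 0.375 = 0.3787.
θ − 87° = arccos(√0.3787) = 52.0°, giving θ ≈ 87 + 52.0 = 139.0°.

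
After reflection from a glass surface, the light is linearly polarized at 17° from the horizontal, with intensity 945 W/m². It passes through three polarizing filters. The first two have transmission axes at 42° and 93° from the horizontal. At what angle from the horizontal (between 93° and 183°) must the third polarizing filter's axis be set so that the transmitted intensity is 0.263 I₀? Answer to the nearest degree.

θ ≈ 119°

By Malus's law, I₁ = I₀ cos²(42° − 17°) = I₀ cos²(25°) = 0.8214 I₀.
I₂ = I₁ cos²(93° − 42°) = 0.8214 I₀ · cos²(51°) = 0.3253 I₀.
Need I₃/I₀ = 0.263, so cos²(θ − 93°) = 0.263 / 0.3253 = 0.8085.
θ − 93° = arccos(√0.8085) = 26.0°, giving θ ≈ 93 + 26.0 = 119.0°.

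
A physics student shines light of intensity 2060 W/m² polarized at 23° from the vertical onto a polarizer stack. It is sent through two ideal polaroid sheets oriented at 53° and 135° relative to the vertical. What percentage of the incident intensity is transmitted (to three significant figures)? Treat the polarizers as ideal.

By Malus's law, I₁ = 2060 W/m² · cos²(30°) = 1545 W/m².
I₂ = I₁ · cos²(82°) = 1545 · 0.01937 = 29.93 W/m².
That is 1.453% of the incident intensity.

≈ 1.45%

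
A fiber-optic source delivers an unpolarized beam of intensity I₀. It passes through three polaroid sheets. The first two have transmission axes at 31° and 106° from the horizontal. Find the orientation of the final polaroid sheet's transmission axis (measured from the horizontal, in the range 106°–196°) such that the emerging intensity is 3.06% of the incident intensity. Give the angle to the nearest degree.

θ ≈ 123°

Unpolarized light through the first polarizer → I₁ = ½ I₀, now polarized at 31°.
I₂ = I₁ cos²(106° − 31°) = 0.5 I₀ · cos²(75°) = 0.03349 I₀.
Need I₃/I₀ = 0.0306, so cos²(θ − 106°) = 0.0306 / 0.03349 = 0.9136.
θ − 106° = arccos(√0.9136) = 17.1°, giving θ ≈ 106 + 17.1 = 123.1°.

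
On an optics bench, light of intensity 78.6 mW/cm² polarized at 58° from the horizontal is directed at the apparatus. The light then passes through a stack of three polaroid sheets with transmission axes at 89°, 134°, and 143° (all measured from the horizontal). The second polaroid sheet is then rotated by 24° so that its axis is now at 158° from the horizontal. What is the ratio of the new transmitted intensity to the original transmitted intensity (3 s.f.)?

Before rotation:
By Malus's law, I₁ = I₀ cos²(89° − 58°) = I₀ cos²(31°) = 0.7347 I₀.
I₂ = I₁ cos²(134° − 89°) = 0.7347 I₀ · cos²(45°) = 0.3674 I₀.
I₃ = I₂ cos²(143° − 134°) = 0.3674 I₀ · cos²(9°) = 0.3584 I₀.
After rotation:
I₁ = I₀ cos²(89° − 58°) = I₀ cos²(31°) = 0.7347 I₀.
I₂ = I₁ cos²(158° − 89°) = 0.7347 I₀ · cos²(69°) = 0.09436 I₀.
I₃ = I₂ cos²(143° − 158°) = 0.09436 I₀ · cos²(15°) = 0.08804 I₀.
Ratio = 0.08804 / 0.3584 = 0.2457.

I_new/I_old ≈ 0.246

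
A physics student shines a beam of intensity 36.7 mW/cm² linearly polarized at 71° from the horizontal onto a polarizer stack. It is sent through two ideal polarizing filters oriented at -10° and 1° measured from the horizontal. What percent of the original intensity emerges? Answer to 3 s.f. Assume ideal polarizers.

By Malus's law, I₁ = 36.7 mW/cm² · cos²(81°) = 0.8981 mW/cm².
I₂ = I₁ · cos²(11°) = 0.8981 · 0.9636 = 0.8654 mW/cm².
That is 2.358% of the incident intensity.

≈ 2.36%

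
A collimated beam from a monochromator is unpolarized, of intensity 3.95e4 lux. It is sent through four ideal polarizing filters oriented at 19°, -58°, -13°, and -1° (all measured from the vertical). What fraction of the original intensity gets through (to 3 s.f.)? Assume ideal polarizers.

I/I₀ ≈ 0.0121

Unpolarized light through the first polarizer → I₁ = 3.95e4 lux/2 = 1.975e+04 lux, polarized at 19°.
I₂ = I₁ · cos²(77°) = 1.975e+04 · 0.0506 = 999.4 lux.
I₃ = I₂ · cos²(45°) = 999.4 · 0.5 = 499.7 lux.
I₄ = I₃ · cos²(12°) = 499.7 · 0.9568 = 478.1 lux.
Transmitted fraction = 0.0121.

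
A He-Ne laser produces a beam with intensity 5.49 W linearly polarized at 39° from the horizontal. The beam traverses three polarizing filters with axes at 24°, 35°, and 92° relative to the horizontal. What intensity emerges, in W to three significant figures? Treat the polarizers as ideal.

By Malus's law, I₁ = 5.49 W · cos²(15°) = 5.122 W.
I₂ = I₁ · cos²(11°) = 5.122 · 0.9636 = 4.936 W.
I₃ = I₂ · cos²(57°) = 4.936 · 0.2966 = 1.464 W.

I ≈ 1.46 W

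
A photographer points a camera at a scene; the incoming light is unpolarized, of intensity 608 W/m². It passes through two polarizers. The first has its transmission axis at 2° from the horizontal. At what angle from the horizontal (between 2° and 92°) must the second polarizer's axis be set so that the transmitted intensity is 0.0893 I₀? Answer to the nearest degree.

θ ≈ 67°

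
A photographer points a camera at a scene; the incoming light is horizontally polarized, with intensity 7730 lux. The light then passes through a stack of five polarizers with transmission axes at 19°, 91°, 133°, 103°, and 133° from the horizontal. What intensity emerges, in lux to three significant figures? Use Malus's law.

I ≈ 205 lux

By Malus's law, I₁ = 7730 lux · cos²(19°) = 6911 lux.
I₂ = I₁ · cos²(72°) = 6911 · 0.09549 = 659.9 lux.
I₃ = I₂ · cos²(42°) = 659.9 · 0.5523 = 364.4 lux.
I₄ = I₃ · cos²(30°) = 364.4 · 0.75 = 273.3 lux.
I₅ = I₄ · cos²(30°) = 273.3 · 0.75 = 205 lux.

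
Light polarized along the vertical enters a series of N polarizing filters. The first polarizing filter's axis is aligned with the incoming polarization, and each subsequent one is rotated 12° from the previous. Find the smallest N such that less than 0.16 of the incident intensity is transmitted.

N = 43

First polarizer is aligned with the polarization: full transmission.
Each further stage multiplies by cos²(12°) = 0.9568.
After N polarizers: T = 0.9568^(N−1). Require T < 0.16 ⇒ N−1 > ln(0.16)/ln(0.9568) = 41.47, so N−1 ≥ 42 and N = 43.
Check: N=43 gives T = 0.1563 < 0.16; N=42 gives T = 0.1634.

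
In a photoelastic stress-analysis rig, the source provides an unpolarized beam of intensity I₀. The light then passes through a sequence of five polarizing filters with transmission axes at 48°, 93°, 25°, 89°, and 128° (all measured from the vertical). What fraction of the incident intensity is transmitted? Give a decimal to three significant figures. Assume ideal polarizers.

≈ 0.00407 I₀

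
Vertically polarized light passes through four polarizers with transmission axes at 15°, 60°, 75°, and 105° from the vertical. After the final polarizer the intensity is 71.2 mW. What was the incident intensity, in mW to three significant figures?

I₀ ≈ 218 mW

I₁ = I₀ cos²(15° − 0°) = I₀ cos²(15°) = 0.933 I₀.
I₂ = I₁ cos²(60° − 15°) = 0.933 I₀ · cos²(45°) = 0.4665 I₀.
I₃ = I₂ cos²(75° − 60°) = 0.4665 I₀ · cos²(15°) = 0.4353 I₀.
I₄ = I₃ cos²(105° − 75°) = 0.4353 I₀ · cos²(30°) = 0.3264 I₀.
So 71.2 mW = 0.3264 I₀, giving I₀ = 71.2/0.3264 = 218.1 mW.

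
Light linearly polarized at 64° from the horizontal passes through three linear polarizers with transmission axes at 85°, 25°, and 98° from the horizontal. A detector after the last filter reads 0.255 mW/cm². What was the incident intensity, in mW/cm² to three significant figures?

By Malus's law, I₁ = I₀ cos²(85° − 64°) = I₀ cos²(21°) = 0.8716 I₀.
I₂ = I₁ cos²(25° − 85°) = 0.8716 I₀ · cos²(60°) = 0.2179 I₀.
I₃ = I₂ cos²(98° − 25°) = 0.2179 I₀ · cos²(73°) = 0.01863 I₀.
So 0.255 mW/cm² = 0.01863 I₀, giving I₀ = 0.255/0.01863 = 13.69 mW/cm².

I₀ ≈ 13.7 mW/cm²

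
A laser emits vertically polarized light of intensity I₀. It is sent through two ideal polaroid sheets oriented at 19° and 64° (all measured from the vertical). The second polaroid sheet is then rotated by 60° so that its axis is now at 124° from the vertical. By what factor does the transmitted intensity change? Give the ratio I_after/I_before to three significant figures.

I_new/I_old ≈ 0.134

Before rotation:
I₁ = I₀ cos²(19° − 0°) = I₀ cos²(19°) = 0.894 I₀.
I₂ = I₁ cos²(64° − 19°) = 0.894 I₀ · cos²(45°) = 0.447 I₀.
After rotation:
I₁ = I₀ cos²(19° − 0°) = I₀ cos²(19°) = 0.894 I₀.
Angle between axes 1 and 2: 75°. I₂ = 0.894 I₀ · cos²(75°) = 0.05989 I₀.
Ratio = 0.05989 / 0.447 = 0.134.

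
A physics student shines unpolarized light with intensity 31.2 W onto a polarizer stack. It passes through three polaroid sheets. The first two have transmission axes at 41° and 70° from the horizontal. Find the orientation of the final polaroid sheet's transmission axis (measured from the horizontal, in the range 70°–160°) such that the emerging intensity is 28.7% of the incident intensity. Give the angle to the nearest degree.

Unpolarized light through the first polarizer → I₁ = ½ I₀, now polarized at 41°.
I₂ = I₁ cos²(70° − 41°) = 0.5 I₀ · cos²(29°) = 0.3825 I₀.
Need I₃/I₀ = 0.287, so cos²(θ − 70°) = 0.287 / 0.3825 = 0.7504.
θ − 70° = arccos(√0.7504) = 30.0°, giving θ ≈ 70 + 30.0 = 100.0°.

θ ≈ 100°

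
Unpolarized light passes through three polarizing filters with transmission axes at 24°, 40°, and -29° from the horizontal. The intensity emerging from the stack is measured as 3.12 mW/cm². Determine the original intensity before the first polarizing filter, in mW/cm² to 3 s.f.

Unpolarized light through the first polarizer → I₁ = ½ I₀, now polarized at 24°.
I₂ = I₁ cos²(40° − 24°) = 0.5 I₀ · cos²(16°) = 0.462 I₀.
I₃ = I₂ cos²(-29° − 40°) = 0.462 I₀ · cos²(69°) = 0.05934 I₀.
So 3.12 mW/cm² = 0.05934 I₀, giving I₀ = 3.12/0.05934 = 52.58 mW/cm².

I₀ ≈ 52.6 mW/cm²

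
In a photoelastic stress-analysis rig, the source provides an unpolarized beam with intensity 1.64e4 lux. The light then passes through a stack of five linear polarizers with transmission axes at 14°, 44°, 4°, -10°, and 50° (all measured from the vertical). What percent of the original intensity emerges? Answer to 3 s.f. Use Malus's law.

Unpolarized light through the first polarizer → I₁ = 1.64e4 lux/2 = 8200 lux, polarized at 14°.
I₂ = I₁ · cos²(30°) = 8200 · 0.75 = 6150 lux.
I₃ = I₂ · cos²(40°) = 6150 · 0.5868 = 3609 lux.
I₄ = I₃ · cos²(14°) = 3609 · 0.9415 = 3398 lux.
I₅ = I₄ · cos²(60°) = 3398 · 0.25 = 849.4 lux.
That is 5.179% of the incident intensity.

≈ 5.18%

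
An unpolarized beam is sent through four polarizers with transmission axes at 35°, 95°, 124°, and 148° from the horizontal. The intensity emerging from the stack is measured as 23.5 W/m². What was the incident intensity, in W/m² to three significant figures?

Unpolarized light through the first polarizer → I₁ = ½ I₀, now polarized at 35°.
I₂ = I₁ cos²(95° − 35°) = 0.5 I₀ · cos²(60°) = 0.125 I₀.
I₃ = I₂ cos²(124° − 95°) = 0.125 I₀ · cos²(29°) = 0.09562 I₀.
I₄ = I₃ cos²(148° − 124°) = 0.09562 I₀ · cos²(24°) = 0.0798 I₀.
So 23.5 W/m² = 0.0798 I₀, giving I₀ = 23.5/0.0798 = 294.5 W/m².

I₀ ≈ 294 W/m²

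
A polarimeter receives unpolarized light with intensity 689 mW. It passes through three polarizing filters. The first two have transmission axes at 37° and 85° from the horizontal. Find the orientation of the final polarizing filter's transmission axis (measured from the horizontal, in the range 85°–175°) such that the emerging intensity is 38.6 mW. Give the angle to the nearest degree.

Unpolarized light through the first polarizer → I₁ = ½ I₀, now polarized at 37°.
I₂ = I₁ cos²(85° − 37°) = 0.5 I₀ · cos²(48°) = 0.2239 I₀.
Target fraction: 38.6 / 689 mW = 0.05602 of I₀.
Need I₃/I₀ = 0.05602, so cos²(θ − 85°) = 0.05602 / 0.2239 = 0.2503.
θ − 85° = arccos(√0.2503) = 60.0°, giving θ ≈ 85 + 60.0 = 145.0°.

θ ≈ 145°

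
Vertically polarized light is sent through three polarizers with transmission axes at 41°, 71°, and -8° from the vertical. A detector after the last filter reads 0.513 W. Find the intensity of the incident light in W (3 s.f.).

I₀ ≈ 33.0 W

By Malus's law, I₁ = I₀ cos²(41° − 0°) = I₀ cos²(41°) = 0.5696 I₀.
I₂ = I₁ cos²(71° − 41°) = 0.5696 I₀ · cos²(30°) = 0.4272 I₀.
I₃ = I₂ cos²(-8° − 71°) = 0.4272 I₀ · cos²(79°) = 0.01555 I₀.
So 0.513 W = 0.01555 I₀, giving I₀ = 0.513/0.01555 = 32.98 W.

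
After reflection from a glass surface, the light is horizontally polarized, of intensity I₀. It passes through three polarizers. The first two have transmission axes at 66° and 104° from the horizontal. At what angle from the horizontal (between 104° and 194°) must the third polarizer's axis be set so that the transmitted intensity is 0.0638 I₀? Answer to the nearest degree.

θ ≈ 142°

I₁ = I₀ cos²(66° − 0°) = I₀ cos²(66°) = 0.1654 I₀.
I₂ = I₁ cos²(104° − 66°) = 0.1654 I₀ · cos²(38°) = 0.1027 I₀.
Need I₃/I₀ = 0.0638, so cos²(θ − 104°) = 0.0638 / 0.1027 = 0.6211.
θ − 104° = arccos(√0.6211) = 38.0°, giving θ ≈ 104 + 38.0 = 142.0°.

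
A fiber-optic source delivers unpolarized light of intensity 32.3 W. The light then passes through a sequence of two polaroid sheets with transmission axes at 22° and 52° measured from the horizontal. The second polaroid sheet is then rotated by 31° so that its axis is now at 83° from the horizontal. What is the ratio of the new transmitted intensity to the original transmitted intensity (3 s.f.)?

Before rotation:
Unpolarized light through the first polarizer → I₁ = ½ I₀, now polarized at 22°.
I₂ = I₁ cos²(52° − 22°) = 0.5 I₀ · cos²(30°) = 0.375 I₀.
After rotation:
Unpolarized light through the first polarizer → I₁ = ½ I₀, now polarized at 22°.
I₂ = I₁ cos²(83° − 22°) = 0.5 I₀ · cos²(61°) = 0.1175 I₀.
Ratio = 0.1175 / 0.375 = 0.3134.

I_new/I_old ≈ 0.313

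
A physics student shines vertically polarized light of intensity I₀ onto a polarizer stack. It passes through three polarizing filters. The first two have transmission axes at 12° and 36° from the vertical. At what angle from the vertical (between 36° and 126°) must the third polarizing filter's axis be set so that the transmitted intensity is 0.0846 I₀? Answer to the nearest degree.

I₁ = I₀ cos²(12° − 0°) = I₀ cos²(12°) = 0.9568 I₀.
I₂ = I₁ cos²(36° − 12°) = 0.9568 I₀ · cos²(24°) = 0.7985 I₀.
Need I₃/I₀ = 0.0846, so cos²(θ − 36°) = 0.0846 / 0.7985 = 0.106.
θ − 36° = arccos(√0.106) = 71.0°, giving θ ≈ 36 + 71.0 = 107.0°.

θ ≈ 107°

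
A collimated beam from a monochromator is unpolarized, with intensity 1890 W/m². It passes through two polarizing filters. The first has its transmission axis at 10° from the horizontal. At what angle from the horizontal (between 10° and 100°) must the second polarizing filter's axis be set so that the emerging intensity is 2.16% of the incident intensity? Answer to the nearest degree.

θ ≈ 88°

Unpolarized light through the first polarizer → I₁ = ½ I₀, now polarized at 10°.
Need I₂/I₀ = 0.0216, so cos²(θ − 10°) = 0.0216 / 0.5 = 0.0432.
θ − 10° = arccos(√0.0432) = 78.0°, giving θ ≈ 10 + 78.0 = 88.0°.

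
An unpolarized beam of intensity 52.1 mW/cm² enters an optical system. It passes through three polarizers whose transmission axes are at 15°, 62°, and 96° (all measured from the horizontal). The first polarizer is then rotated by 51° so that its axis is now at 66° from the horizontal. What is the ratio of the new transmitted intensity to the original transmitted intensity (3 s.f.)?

I_new/I_old ≈ 2.14

Before rotation:
Unpolarized light through the first polarizer → I₁ = ½ I₀, now polarized at 15°.
I₂ = I₁ cos²(62° − 15°) = 0.5 I₀ · cos²(47°) = 0.2326 I₀.
I₃ = I₂ cos²(96° − 62°) = 0.2326 I₀ · cos²(34°) = 0.1598 I₀.
After rotation:
Unpolarized light through the first polarizer → I₁ = ½ I₀, now polarized at 66°.
I₂ = I₁ cos²(62° − 66°) = 0.5 I₀ · cos²(4°) = 0.4976 I₀.
I₃ = I₂ cos²(96° − 62°) = 0.4976 I₀ · cos²(34°) = 0.342 I₀.
Ratio = 0.342 / 0.1598 = 2.14.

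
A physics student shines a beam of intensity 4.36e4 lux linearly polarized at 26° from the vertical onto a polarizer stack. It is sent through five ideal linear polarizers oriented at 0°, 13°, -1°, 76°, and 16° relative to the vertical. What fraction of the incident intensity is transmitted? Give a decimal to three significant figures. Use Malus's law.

I/I₀ ≈ 0.00913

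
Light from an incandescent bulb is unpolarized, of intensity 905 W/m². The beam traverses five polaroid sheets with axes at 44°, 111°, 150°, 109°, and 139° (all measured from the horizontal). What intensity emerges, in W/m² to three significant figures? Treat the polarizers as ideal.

I ≈ 17.8 W/m²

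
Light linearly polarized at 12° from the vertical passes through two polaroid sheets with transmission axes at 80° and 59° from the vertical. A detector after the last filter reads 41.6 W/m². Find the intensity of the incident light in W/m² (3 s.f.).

I₁ = I₀ cos²(80° − 12°) = I₀ cos²(68°) = 0.1403 I₀.
I₂ = I₁ cos²(59° − 80°) = 0.1403 I₀ · cos²(21°) = 0.1223 I₀.
So 41.6 W/m² = 0.1223 I₀, giving I₀ = 41.6/0.1223 = 340.1 W/m².

I₀ ≈ 340 W/m²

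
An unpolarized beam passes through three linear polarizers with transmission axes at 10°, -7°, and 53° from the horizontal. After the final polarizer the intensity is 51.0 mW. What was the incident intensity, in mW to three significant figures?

Unpolarized light through the first polarizer → I₁ = ½ I₀, now polarized at 10°.
I₂ = I₁ cos²(-7° − 10°) = 0.5 I₀ · cos²(17°) = 0.4573 I₀.
I₃ = I₂ cos²(53° + 7°) = 0.4573 I₀ · cos²(60°) = 0.1143 I₀.
So 51.0 mW = 0.1143 I₀, giving I₀ = 51.0/0.1143 = 446.1 mW.

I₀ ≈ 446 mW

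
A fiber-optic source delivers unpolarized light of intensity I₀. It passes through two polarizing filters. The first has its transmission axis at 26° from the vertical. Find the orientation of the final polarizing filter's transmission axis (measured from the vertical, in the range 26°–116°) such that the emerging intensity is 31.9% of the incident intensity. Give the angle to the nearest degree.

θ ≈ 63°

Unpolarized light through the first polarizer → I₁ = ½ I₀, now polarized at 26°.
Need I₂/I₀ = 0.319, so cos²(θ − 26°) = 0.319 / 0.5 = 0.638.
θ − 26° = arccos(√0.638) = 37.0°, giving θ ≈ 26 + 37.0 = 63.0°.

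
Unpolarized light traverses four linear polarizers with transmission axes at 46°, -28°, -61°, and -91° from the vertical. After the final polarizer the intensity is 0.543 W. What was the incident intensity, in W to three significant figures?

Unpolarized light through the first polarizer → I₁ = ½ I₀, now polarized at 46°.
I₂ = I₁ cos²(-28° − 46°) = 0.5 I₀ · cos²(74°) = 0.03799 I₀.
I₃ = I₂ cos²(-61° + 28°) = 0.03799 I₀ · cos²(33°) = 0.02672 I₀.
I₄ = I₃ cos²(-91° + 61°) = 0.02672 I₀ · cos²(30°) = 0.02004 I₀.
So 0.543 W = 0.02004 I₀, giving I₀ = 0.543/0.02004 = 27.1 W.

I₀ ≈ 27.1 W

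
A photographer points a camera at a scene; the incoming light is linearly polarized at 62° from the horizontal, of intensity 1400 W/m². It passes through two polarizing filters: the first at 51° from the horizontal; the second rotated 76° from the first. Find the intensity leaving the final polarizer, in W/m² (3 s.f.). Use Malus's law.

By Malus's law, I₁ = 1400 W/m² · cos²(11°) = 1349 W/m².
I₂ = I₁ · cos²(76°) = 1349 · 0.05853 = 78.95 W/m².

I ≈ 79.0 W/m²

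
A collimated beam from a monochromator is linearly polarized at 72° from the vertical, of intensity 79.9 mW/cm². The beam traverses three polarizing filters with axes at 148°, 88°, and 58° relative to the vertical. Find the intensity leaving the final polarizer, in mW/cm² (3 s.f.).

I ≈ 0.877 mW/cm²

I₁ = 79.9 mW/cm² · cos²(76°) = 4.676 mW/cm².
I₂ = I₁ · cos²(60°) = 4.676 · 0.25 = 1.169 mW/cm².
I₃ = I₂ · cos²(30°) = 1.169 · 0.75 = 0.8768 mW/cm².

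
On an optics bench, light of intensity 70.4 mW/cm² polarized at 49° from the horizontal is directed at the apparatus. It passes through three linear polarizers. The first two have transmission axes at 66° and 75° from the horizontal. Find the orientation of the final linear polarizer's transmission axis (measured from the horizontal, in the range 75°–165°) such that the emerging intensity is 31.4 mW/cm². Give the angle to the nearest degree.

By Malus's law, I₁ = I₀ cos²(66° − 49°) = I₀ cos²(17°) = 0.9145 I₀.
I₂ = I₁ cos²(75° − 66°) = 0.9145 I₀ · cos²(9°) = 0.8921 I₀.
Target fraction: 31.4 / 70.4 mW/cm² = 0.446 of I₀.
Need I₃/I₀ = 0.446, so cos²(θ − 75°) = 0.446 / 0.8921 = 0.4999.
θ − 75° = arccos(√0.4999) = 45.0°, giving θ ≈ 75 + 45.0 = 120.0°.

θ ≈ 120°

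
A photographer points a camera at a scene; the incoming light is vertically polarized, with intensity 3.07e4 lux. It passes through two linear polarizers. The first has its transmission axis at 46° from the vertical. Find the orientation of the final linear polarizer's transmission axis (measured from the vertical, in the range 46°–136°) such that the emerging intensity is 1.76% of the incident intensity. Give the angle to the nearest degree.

θ ≈ 125°

I₁ = I₀ cos²(46° − 0°) = I₀ cos²(46°) = 0.4826 I₀.
Need I₂/I₀ = 0.0176, so cos²(θ − 46°) = 0.0176 / 0.4826 = 0.03647.
θ − 46° = arccos(√0.03647) = 79.0°, giving θ ≈ 46 + 79.0 = 125.0°.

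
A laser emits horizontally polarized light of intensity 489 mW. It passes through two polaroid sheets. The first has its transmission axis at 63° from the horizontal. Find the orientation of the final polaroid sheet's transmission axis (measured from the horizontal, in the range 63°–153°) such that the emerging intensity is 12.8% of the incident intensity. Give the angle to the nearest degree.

By Malus's law, I₁ = I₀ cos²(63° − 0°) = I₀ cos²(63°) = 0.2061 I₀.
Need I₂/I₀ = 0.128, so cos²(θ − 63°) = 0.128 / 0.2061 = 0.621.
θ − 63° = arccos(√0.621) = 38.0°, giving θ ≈ 63 + 38.0 = 101.0°.

θ ≈ 101°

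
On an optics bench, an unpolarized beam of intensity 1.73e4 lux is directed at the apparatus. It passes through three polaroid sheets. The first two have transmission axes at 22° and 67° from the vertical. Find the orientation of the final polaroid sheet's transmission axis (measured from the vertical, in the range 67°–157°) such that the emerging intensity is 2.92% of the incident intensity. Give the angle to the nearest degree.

θ ≈ 137°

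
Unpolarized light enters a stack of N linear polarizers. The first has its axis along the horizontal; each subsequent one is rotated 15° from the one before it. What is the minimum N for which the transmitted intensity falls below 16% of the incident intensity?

First polarizer halves the unpolarized light: factor 1/2.
Each further stage multiplies by cos²(15°) = 0.933.
After N polarizers: T = 0.5·0.933^(N−1). Require T < 0.16 ⇒ N−1 > ln(0.16/0.5)/ln(0.933) = 16.43, so N−1 ≥ 17 and N = 18.
Check: N=18 gives T = 0.1538 < 0.16; N=17 gives T = 0.1649.

N = 18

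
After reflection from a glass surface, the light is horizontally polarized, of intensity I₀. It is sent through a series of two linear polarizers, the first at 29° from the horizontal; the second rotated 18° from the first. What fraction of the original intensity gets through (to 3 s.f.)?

I₁ = I₀ cos²(29° − 0°) = I₀ cos²(29°) = 0.765 I₀.
I₂ = I₁ cos²(18°) = 0.765 · 0.9045 I₀ = 0.6919 I₀.
Transmitted fraction = 0.6919.

≈ 0.692 I₀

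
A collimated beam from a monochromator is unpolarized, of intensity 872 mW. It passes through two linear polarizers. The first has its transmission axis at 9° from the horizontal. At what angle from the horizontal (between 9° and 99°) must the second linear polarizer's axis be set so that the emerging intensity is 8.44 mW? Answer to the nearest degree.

θ ≈ 91°

Unpolarized light through the first polarizer → I₁ = ½ I₀, now polarized at 9°.
Target fraction: 8.44 / 872 mW = 0.009679 of I₀.
Need I₂/I₀ = 0.009679, so cos²(θ − 9°) = 0.009679 / 0.5 = 0.01936.
θ − 9° = arccos(√0.01936) = 82.0°, giving θ ≈ 9 + 82.0 = 91.0°.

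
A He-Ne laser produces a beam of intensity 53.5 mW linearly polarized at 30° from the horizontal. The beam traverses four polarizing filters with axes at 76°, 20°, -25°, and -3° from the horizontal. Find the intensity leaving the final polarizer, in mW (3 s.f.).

By Malus's law, I₁ = 53.5 mW · cos²(46°) = 25.82 mW.
I₂ = I₁ · cos²(56°) = 25.82 · 0.3127 = 8.073 mW.
I₃ = I₂ · cos²(45°) = 8.073 · 0.5 = 4.036 mW.
I₄ = I₃ · cos²(22°) = 4.036 · 0.8597 = 3.47 mW.

I ≈ 3.47 mW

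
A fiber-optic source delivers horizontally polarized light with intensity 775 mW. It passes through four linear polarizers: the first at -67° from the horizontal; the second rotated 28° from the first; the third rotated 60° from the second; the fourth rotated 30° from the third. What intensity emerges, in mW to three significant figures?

I ≈ 17.3 mW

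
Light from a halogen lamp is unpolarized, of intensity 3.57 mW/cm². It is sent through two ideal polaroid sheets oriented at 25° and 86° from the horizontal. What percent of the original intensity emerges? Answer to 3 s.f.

Unpolarized light through the first polarizer → I₁ = 3.57 mW/cm²/2 = 1.785 mW/cm², polarized at 25°.
I₂ = I₁ · cos²(61°) = 1.785 · 0.235 = 0.4195 mW/cm².
That is 11.75% of the incident intensity.

≈ 11.8%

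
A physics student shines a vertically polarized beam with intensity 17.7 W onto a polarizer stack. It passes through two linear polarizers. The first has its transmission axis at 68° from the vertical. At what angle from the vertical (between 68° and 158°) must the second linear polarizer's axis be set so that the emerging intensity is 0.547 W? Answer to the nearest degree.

θ ≈ 130°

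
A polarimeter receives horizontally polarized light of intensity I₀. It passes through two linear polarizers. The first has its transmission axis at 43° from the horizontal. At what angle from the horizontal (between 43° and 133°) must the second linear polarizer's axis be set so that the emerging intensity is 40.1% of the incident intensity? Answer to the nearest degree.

θ ≈ 73°

By Malus's law, I₁ = I₀ cos²(43° − 0°) = I₀ cos²(43°) = 0.5349 I₀.
Need I₂/I₀ = 0.401, so cos²(θ − 43°) = 0.401 / 0.5349 = 0.7497.
θ − 43° = arccos(√0.7497) = 30.0°, giving θ ≈ 43 + 30.0 = 73.0°.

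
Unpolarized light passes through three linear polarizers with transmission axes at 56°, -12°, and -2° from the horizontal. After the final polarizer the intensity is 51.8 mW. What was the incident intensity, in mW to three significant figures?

I₀ ≈ 761 mW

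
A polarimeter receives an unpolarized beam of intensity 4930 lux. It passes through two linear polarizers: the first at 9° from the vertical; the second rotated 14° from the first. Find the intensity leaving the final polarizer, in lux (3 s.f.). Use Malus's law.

Unpolarized light through the first polarizer → I₁ = 4930 lux/2 = 2465 lux, polarized at 9°.
I₂ = I₁ · cos²(14°) = 2465 · 0.9415 = 2321 lux.

I ≈ 2320 lux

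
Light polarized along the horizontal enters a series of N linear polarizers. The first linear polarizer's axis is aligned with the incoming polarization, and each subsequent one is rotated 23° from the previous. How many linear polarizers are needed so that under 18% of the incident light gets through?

First polarizer is aligned with the polarization: full transmission.
Each further stage multiplies by cos²(23°) = 0.8473.
After N polarizers: T = 0.8473^(N−1). Require T < 0.18 ⇒ N−1 > ln(0.18)/ln(0.8473) = 10.35, so N−1 ≥ 11 and N = 12.
Check: N=12 gives T = 0.1616 < 0.18; N=11 gives T = 0.1908.

N = 12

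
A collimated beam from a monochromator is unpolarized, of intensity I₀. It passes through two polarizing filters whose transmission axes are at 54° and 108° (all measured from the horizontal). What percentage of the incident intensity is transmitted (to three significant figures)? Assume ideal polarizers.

≈ 17.3%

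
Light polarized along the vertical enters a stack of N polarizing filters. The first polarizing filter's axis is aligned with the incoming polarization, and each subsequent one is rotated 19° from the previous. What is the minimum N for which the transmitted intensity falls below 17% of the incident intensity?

N = 17

First polarizer is aligned with the polarization: full transmission.
Each further stage multiplies by cos²(19°) = 0.894.
After N polarizers: T = 0.894^(N−1). Require T < 0.17 ⇒ N−1 > ln(0.17)/ln(0.894) = 15.81, so N−1 ≥ 16 and N = 17.
Check: N=17 gives T = 0.1665 < 0.17; N=16 gives T = 0.1863.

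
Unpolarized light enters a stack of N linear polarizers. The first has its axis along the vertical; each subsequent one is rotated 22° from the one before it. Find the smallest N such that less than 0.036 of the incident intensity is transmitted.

N = 19

First polarizer halves the unpolarized light: factor 1/2.
Each further stage multiplies by cos²(22°) = 0.8597.
After N polarizers: T = 0.5·0.8597^(N−1). Require T < 0.036 ⇒ N−1 > ln(0.036/0.5)/ln(0.8597) = 17.40, so N−1 ≥ 18 and N = 19.
Check: N=19 gives T = 0.03288 < 0.036; N=18 gives T = 0.03825.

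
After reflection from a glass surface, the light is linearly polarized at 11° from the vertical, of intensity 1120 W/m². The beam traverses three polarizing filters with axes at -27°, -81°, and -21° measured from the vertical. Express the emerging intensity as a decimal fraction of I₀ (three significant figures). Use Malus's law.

I/I₀ ≈ 0.0536

By Malus's law, I₁ = 1120 W/m² · cos²(38°) = 695.5 W/m².
I₂ = I₁ · cos²(54°) = 695.5 · 0.3455 = 240.3 W/m².
I₃ = I₂ · cos²(60°) = 240.3 · 0.25 = 60.07 W/m².
Transmitted fraction = 0.05363.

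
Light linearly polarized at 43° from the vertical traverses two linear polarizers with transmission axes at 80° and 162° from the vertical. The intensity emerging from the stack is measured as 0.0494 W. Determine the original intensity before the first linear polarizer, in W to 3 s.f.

I₀ ≈ 4.00 W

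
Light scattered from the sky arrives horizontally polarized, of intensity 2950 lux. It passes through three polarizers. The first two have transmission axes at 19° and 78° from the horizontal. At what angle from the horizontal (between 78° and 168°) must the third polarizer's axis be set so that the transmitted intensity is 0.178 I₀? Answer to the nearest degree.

By Malus's law, I₁ = I₀ cos²(19° − 0°) = I₀ cos²(19°) = 0.894 I₀.
I₂ = I₁ cos²(78° − 19°) = 0.894 I₀ · cos²(59°) = 0.2371 I₀.
Need I₃/I₀ = 0.178, so cos²(θ − 78°) = 0.178 / 0.2371 = 0.7506.
θ − 78° = arccos(√0.7506) = 30.0°, giving θ ≈ 78 + 30.0 = 108.0°.

θ ≈ 108°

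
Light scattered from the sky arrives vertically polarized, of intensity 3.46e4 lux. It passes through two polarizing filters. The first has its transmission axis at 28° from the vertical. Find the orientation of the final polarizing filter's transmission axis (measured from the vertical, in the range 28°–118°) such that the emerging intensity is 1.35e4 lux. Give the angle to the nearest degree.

θ ≈ 73°

By Malus's law, I₁ = I₀ cos²(28° − 0°) = I₀ cos²(28°) = 0.7796 I₀.
Target fraction: 1.35e4 / 3.46e4 lux = 0.3902 of I₀.
Need I₂/I₀ = 0.3902, so cos²(θ − 28°) = 0.3902 / 0.7796 = 0.5005.
θ − 28° = arccos(√0.5005) = 45.0°, giving θ ≈ 28 + 45.0 = 73.0°.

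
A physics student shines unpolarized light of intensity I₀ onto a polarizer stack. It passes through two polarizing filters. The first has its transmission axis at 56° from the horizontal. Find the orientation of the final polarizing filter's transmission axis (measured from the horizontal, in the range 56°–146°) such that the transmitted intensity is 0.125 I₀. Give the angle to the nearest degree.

Unpolarized light through the first polarizer → I₁ = ½ I₀, now polarized at 56°.
Need I₂/I₀ = 0.125, so cos²(θ − 56°) = 0.125 / 0.5 = 0.25.
θ − 56° = arccos(√0.25) = 60.0°, giving θ ≈ 56 + 60.0 = 116.0°.

θ ≈ 116°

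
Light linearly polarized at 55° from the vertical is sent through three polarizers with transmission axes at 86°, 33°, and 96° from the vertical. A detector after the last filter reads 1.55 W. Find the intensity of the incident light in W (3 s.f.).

I₀ ≈ 28.3 W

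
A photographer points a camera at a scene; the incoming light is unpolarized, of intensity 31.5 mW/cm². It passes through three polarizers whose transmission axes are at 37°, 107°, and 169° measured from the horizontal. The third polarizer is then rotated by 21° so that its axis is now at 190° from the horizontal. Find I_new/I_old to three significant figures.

Before rotation:
Unpolarized light through the first polarizer → I₁ = ½ I₀, now polarized at 37°.
I₂ = I₁ cos²(107° − 37°) = 0.5 I₀ · cos²(70°) = 0.05849 I₀.
I₃ = I₂ cos²(169° − 107°) = 0.05849 I₀ · cos²(62°) = 0.01289 I₀.
After rotation:
Unpolarized light through the first polarizer → I₁ = ½ I₀, now polarized at 37°.
I₂ = I₁ cos²(107° − 37°) = 0.5 I₀ · cos²(70°) = 0.05849 I₀.
I₃ = I₂ cos²(190° − 107°) = 0.05849 I₀ · cos²(83°) = 0.0008687 I₀.
Ratio = 0.0008687 / 0.01289 = 0.06739.

I_new/I_old ≈ 0.0674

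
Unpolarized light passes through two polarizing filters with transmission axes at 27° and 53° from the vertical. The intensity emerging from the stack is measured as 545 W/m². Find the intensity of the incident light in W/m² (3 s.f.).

Unpolarized light through the first polarizer → I₁ = ½ I₀, now polarized at 27°.
I₂ = I₁ cos²(53° − 27°) = 0.5 I₀ · cos²(26°) = 0.4039 I₀.
So 545 W/m² = 0.4039 I₀, giving I₀ = 545/0.4039 = 1349 W/m².

I₀ ≈ 1350 W/m²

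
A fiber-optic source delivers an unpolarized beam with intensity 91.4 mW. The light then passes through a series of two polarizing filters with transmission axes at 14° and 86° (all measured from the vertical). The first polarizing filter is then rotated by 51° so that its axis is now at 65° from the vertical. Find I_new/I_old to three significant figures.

I_new/I_old ≈ 9.13

Before rotation:
Unpolarized light through the first polarizer → I₁ = ½ I₀, now polarized at 14°.
I₂ = I₁ cos²(86° − 14°) = 0.5 I₀ · cos²(72°) = 0.04775 I₀.
After rotation:
Unpolarized light through the first polarizer → I₁ = ½ I₀, now polarized at 65°.
I₂ = I₁ cos²(86° − 65°) = 0.5 I₀ · cos²(21°) = 0.4358 I₀.
Ratio = 0.4358 / 0.04775 = 9.127.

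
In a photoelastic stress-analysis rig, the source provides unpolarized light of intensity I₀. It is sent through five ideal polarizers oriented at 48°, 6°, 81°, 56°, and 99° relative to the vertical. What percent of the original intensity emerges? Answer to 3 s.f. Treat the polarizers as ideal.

Unpolarized light through the first polarizer → I₁ = ½ I₀, now polarized at 48°.
I₂ = I₁ cos²(6° − 48°) = 0.5 I₀ · cos²(42°) = 0.2761 I₀.
I₃ = I₂ cos²(81° − 6°) = 0.2761 I₀ · cos²(75°) = 0.0185 I₀.
I₄ = I₃ cos²(56° − 81°) = 0.0185 I₀ · cos²(25°) = 0.01519 I₀.
I₅ = I₄ cos²(99° − 56°) = 0.01519 I₀ · cos²(43°) = 0.008127 I₀.
That is 0.8127% of the incident intensity.

≈ 0.813%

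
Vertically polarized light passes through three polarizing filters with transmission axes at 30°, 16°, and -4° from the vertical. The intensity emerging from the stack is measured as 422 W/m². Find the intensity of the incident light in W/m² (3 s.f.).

I₀ ≈ 677 W/m²

I₁ = I₀ cos²(30° − 0°) = I₀ cos²(30°) = 0.75 I₀.
I₂ = I₁ cos²(16° − 30°) = 0.75 I₀ · cos²(14°) = 0.7061 I₀.
I₃ = I₂ cos²(-4° − 16°) = 0.7061 I₀ · cos²(20°) = 0.6235 I₀.
So 422 W/m² = 0.6235 I₀, giving I₀ = 422/0.6235 = 676.8 W/m².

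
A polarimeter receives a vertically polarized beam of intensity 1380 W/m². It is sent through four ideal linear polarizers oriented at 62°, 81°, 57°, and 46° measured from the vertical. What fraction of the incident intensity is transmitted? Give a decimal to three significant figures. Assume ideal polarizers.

I₁ = 1380 W/m² · cos²(62°) = 304.2 W/m².
I₂ = I₁ · cos²(19°) = 304.2 · 0.894 = 271.9 W/m².
I₃ = I₂ · cos²(24°) = 271.9 · 0.8346 = 226.9 W/m².
I₄ = I₃ · cos²(11°) = 226.9 · 0.9636 = 218.7 W/m².
Transmitted fraction = 0.1585.

I/I₀ ≈ 0.158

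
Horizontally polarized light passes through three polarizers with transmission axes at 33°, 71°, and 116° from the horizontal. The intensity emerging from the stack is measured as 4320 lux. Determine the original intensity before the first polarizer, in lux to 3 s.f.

By Malus's law, I₁ = I₀ cos²(33° − 0°) = I₀ cos²(33°) = 0.7034 I₀.
I₂ = I₁ cos²(71° − 33°) = 0.7034 I₀ · cos²(38°) = 0.4368 I₀.
I₃ = I₂ cos²(116° − 71°) = 0.4368 I₀ · cos²(45°) = 0.2184 I₀.
So 4320 lux = 0.2184 I₀, giving I₀ = 4320/0.2184 = 1.978e+04 lux.

I₀ ≈ 1.98e4 lux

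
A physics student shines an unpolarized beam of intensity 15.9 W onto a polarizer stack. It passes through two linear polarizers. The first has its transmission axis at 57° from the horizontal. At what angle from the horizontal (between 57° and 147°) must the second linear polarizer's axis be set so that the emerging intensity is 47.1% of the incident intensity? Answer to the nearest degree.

θ ≈ 71°

Unpolarized light through the first polarizer → I₁ = ½ I₀, now polarized at 57°.
Need I₂/I₀ = 0.471, so cos²(θ − 57°) = 0.471 / 0.5 = 0.942.
θ − 57° = arccos(√0.942) = 13.9°, giving θ ≈ 57 + 13.9 = 70.9°.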